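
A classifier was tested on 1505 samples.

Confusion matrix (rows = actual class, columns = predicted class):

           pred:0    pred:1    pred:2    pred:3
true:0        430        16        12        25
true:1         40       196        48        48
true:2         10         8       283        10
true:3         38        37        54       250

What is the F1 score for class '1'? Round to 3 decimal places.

0.666

Take TP from the diagonal, FP from the rest of the '1' prediction marginal, FN from the rest of the '1' actual marginal.
F1 score = 2·TP/(2·TP+FP+FN).
1: TP=196, FP=16+8+37=61, FN=40+48+48=136 → 392/589 = 0.6655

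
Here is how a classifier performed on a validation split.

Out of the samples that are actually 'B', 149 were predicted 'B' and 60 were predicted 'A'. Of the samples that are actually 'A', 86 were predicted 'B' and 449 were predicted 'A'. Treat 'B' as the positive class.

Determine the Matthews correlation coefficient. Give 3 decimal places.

0.534

MCC = (TP·TN − FP·FN) / √((TP+FP)(TP+FN)(TN+FP)(TN+FN))
Numerator = 149·449 − 86·60 = 61741
Denominator = √(235·209·535·509) = √13374751225 = 115649.2595
MCC = 61741 / 115649.2595 = 0.534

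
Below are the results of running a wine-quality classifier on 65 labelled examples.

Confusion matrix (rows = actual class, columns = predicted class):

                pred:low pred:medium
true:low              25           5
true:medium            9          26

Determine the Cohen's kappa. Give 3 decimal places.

0.571

Observed agreement pₒ = trace/N = 51/65 = 0.7846
Expected agreement pₑ = Σ (rowᵢ·colᵢ)/N² = (30·34 + 35·31)/65² = 0.4982
κ = (pₒ − pₑ)/(1 − pₑ) = (0.7846 − 0.4982)/(1 − 0.4982) = 0.571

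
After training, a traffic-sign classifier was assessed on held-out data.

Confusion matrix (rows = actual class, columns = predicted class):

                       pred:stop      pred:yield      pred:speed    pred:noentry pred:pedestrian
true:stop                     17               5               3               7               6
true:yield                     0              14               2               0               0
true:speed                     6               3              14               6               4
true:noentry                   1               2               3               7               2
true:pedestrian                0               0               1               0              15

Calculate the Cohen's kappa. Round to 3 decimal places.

0.460

Observed agreement pₒ = trace/N = 67/118 = 0.5678
Expected agreement pₑ = Σ (rowᵢ·colᵢ)/N² = (38·24 + 16·24 + 33·23 + 15·20 + 16·27)/118² = 0.2002
κ = (pₒ − pₑ)/(1 − pₑ) = (0.5678 − 0.2002)/(1 − 0.2002) = 0.460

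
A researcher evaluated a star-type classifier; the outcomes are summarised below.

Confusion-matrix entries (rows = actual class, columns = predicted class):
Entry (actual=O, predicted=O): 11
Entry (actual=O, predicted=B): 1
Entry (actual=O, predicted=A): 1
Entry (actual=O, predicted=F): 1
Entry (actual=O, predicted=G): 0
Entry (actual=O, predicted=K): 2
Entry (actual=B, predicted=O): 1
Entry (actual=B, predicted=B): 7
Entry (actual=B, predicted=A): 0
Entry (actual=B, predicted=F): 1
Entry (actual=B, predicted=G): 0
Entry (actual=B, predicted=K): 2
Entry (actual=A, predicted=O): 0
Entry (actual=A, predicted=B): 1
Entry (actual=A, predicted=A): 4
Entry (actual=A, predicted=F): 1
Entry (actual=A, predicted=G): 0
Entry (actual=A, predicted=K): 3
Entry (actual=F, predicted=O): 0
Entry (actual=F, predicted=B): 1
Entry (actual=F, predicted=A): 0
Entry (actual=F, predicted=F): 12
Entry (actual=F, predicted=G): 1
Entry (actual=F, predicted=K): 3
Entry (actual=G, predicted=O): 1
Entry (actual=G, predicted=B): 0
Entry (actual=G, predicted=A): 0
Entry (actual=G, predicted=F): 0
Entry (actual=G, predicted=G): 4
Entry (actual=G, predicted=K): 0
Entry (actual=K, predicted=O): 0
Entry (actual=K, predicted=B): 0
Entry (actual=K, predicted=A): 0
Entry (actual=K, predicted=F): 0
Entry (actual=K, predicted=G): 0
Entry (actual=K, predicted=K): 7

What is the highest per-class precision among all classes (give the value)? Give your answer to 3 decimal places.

0.846

Per-class precision (TP/(TP+FP)):
  O: TP=11, FP=1+0+0+1+0=2 → 11/13 = 0.8462
  B: TP=7, FP=1+1+1+0+0=3 → 7/10 = 0.7000
  A: TP=4, FP=1+0+0+0+0=1 → 4/5 = 0.8000
  F: TP=12, FP=1+1+1+0+0=3 → 12/15 = 0.8000
  G: TP=4, FP=0+0+0+1+0=1 → 4/5 = 0.8000
  K: TP=7, FP=2+2+3+3+0=10 → 7/17 = 0.4118
Highest is class 'O' with precision = 0.846.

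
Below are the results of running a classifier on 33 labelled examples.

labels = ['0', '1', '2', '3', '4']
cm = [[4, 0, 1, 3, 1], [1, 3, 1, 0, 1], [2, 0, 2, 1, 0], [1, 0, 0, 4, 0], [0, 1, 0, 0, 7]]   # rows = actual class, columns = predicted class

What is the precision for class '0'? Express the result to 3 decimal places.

0.500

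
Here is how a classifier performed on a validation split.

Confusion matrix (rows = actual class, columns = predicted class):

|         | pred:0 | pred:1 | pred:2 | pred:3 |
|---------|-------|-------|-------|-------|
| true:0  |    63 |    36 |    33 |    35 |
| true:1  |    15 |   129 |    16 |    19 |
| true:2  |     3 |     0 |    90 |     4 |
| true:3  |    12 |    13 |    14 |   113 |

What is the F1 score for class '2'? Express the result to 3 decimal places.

Treat '2' as positive and all other classes as negative.
F1 score = 2·TP/(2·TP+FP+FN).
2: TP=90, FP=33+16+14=63, FN=3+0+4=7 → 180/250 = 0.7200

0.720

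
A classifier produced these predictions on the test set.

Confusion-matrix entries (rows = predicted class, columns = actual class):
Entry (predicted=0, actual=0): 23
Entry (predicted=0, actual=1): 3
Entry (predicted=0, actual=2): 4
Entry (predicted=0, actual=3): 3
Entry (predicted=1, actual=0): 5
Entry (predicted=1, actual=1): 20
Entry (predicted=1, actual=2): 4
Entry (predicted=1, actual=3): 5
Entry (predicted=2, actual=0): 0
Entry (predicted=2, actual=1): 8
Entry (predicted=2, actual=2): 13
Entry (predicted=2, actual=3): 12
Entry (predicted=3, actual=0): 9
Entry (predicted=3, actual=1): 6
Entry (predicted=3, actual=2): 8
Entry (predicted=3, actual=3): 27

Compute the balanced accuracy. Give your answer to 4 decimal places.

Balanced accuracy = mean of per-class recall.
  0: recall = 23/37 = 0.62162
  1: recall = 20/37 = 0.54054
  2: recall = 13/29 = 0.44828
  3: recall = 27/47 = 0.57447
Mean = (0.62162 + 0.54054 + 0.44828 + 0.57447) / 4 = 0.5462

0.5462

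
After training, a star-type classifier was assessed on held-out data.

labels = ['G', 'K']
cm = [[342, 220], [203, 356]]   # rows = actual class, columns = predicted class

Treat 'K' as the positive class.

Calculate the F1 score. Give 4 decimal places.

Precision = TP/(TP+FP) = 356/576 = 0.6181
Recall = TP/(TP+FN) = 356/559 = 0.6369
F1 = 2·TP/(2·TP+FP+FN) = 712/1135 = 0.6273

0.6273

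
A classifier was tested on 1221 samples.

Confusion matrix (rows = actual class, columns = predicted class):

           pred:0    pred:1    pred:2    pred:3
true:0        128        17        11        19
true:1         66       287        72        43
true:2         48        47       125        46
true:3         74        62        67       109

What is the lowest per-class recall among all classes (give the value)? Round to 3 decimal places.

Per-class recall (TP/(TP+FN)):
  0: TP=128, FN=17+11+19=47 → 128/175 = 0.7314
  1: TP=287, FN=66+72+43=181 → 287/468 = 0.6132
  2: TP=125, FN=48+47+46=141 → 125/266 = 0.4699
  3: TP=109, FN=74+62+67=203 → 109/312 = 0.3494
Lowest is class '3' with recall = 0.349.

0.349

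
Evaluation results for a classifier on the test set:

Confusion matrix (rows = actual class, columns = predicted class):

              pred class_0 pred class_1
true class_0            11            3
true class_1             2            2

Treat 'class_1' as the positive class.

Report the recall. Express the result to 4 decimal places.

0.5000

Recall = TP/(TP+FN) = 2/(2+2) = 2/4 = 0.5000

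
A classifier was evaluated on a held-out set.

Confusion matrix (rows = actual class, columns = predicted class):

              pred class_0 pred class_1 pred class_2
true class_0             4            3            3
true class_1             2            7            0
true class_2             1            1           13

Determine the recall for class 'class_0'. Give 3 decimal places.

Treat 'class_0' as positive and all other classes as negative.
recall = TP/(TP+FN).
class_0: TP=4, FN=3+3=6 → 4/10 = 0.4000

0.400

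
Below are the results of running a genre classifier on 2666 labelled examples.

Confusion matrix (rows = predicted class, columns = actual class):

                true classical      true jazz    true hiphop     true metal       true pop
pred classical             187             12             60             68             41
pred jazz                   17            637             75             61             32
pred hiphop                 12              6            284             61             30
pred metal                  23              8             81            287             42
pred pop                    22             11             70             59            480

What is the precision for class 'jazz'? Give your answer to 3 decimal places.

Take TP from the diagonal, FP from the rest of the 'jazz' prediction marginal, FN from the rest of the 'jazz' actual marginal.
precision = TP/(TP+FP).
jazz: TP=637, FP=17+75+61+32=185 → 637/822 = 0.7749

0.775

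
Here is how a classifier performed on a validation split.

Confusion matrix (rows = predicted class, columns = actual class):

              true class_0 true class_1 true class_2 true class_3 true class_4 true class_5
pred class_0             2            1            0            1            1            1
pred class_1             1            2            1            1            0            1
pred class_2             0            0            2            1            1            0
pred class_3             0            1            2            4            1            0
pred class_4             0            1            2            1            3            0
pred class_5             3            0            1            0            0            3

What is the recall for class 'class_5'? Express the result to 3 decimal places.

0.600

Take TP from the diagonal, FP from the rest of the 'class_5' prediction marginal, FN from the rest of the 'class_5' actual marginal.
recall = TP/(TP+FN).
class_5: TP=3, FN=1+1+0+0+0=2 → 3/5 = 0.6000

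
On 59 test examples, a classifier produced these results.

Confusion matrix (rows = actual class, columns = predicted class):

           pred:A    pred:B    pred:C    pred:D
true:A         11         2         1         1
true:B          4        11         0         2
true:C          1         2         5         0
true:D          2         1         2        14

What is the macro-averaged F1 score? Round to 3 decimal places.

0.684

Per-class F1 score (2·TP/(2·TP+FP+FN)):
  A: TP=11, FP=4+1+2=7, FN=2+1+1=4 → 22/33 = 0.6667
  B: TP=11, FP=2+2+1=5, FN=4+0+2=6 → 22/33 = 0.6667
  C: TP=5, FP=1+0+2=3, FN=1+2+0=3 → 10/16 = 0.6250
  D: TP=14, FP=1+2+0=3, FN=2+1+2=5 → 28/36 = 0.7778
Macro-F1 score = mean = (0.6667 + 0.6667 + 0.6250 + 0.7778) / 4 = 0.684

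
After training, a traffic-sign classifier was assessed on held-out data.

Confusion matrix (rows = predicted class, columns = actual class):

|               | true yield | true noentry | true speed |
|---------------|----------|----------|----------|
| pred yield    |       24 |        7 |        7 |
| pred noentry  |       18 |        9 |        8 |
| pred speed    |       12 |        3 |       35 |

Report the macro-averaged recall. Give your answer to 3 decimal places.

0.539

Per-class recall (TP/(TP+FN)):
  yield: TP=24, FN=18+12=30 → 24/54 = 0.4444
  noentry: TP=9, FN=7+3=10 → 9/19 = 0.4737
  speed: TP=35, FN=7+8=15 → 35/50 = 0.7000
Macro-recall = mean = (0.4444 + 0.4737 + 0.7000) / 3 = 0.539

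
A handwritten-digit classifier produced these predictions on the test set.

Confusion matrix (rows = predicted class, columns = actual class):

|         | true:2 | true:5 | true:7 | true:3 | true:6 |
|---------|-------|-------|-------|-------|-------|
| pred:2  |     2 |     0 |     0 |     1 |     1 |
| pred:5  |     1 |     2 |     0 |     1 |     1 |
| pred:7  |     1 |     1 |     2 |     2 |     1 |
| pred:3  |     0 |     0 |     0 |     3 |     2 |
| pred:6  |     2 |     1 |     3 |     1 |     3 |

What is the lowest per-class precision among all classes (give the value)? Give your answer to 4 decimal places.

Per-class precision (TP/(TP+FP)):
  2: TP=2, FP=0+0+1+1=2 → 2/4 = 0.50000
  5: TP=2, FP=1+0+1+1=3 → 2/5 = 0.40000
  7: TP=2, FP=1+1+2+1=5 → 2/7 = 0.28571
  3: TP=3, FP=0+0+0+2=2 → 3/5 = 0.60000
  6: TP=3, FP=2+1+3+1=7 → 3/10 = 0.30000
Lowest is class '7' with precision = 0.2857.

0.2857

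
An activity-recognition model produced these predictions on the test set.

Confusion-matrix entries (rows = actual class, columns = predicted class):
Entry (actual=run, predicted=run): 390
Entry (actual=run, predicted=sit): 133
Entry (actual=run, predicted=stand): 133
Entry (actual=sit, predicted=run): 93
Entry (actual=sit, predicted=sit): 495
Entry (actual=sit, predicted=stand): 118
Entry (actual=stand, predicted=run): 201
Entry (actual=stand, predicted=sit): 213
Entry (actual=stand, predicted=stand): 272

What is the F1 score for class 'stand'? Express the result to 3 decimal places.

0.450

F1 score = 2·TP/(2·TP+FP+FN).
stand: TP=272, FP=133+118=251, FN=201+213=414 → 544/1209 = 0.4500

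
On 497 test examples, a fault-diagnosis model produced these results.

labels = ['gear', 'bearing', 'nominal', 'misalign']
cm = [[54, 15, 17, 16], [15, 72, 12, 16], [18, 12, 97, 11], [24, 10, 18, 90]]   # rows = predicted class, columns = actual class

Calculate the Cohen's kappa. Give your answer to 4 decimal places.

Observed agreement pₒ = trace/N = 313/497 = 0.62978
Expected agreement pₑ = Σ (rowᵢ·colᵢ)/N² = (111·102 + 109·115 + 144·138 + 133·142)/497² = 0.25349
κ = (pₒ − pₑ)/(1 − pₑ) = (0.62978 − 0.25349)/(1 − 0.25349) = 0.5041

0.5041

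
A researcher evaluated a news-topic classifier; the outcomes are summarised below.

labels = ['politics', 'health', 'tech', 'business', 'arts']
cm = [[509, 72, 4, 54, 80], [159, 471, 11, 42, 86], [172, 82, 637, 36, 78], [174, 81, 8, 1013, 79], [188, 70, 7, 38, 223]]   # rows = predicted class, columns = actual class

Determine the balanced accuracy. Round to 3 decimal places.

Balanced accuracy = mean of per-class recall.
  politics: recall = 509/1202 = 0.4235
  health: recall = 471/776 = 0.6070
  tech: recall = 637/667 = 0.9550
  business: recall = 1013/1183 = 0.8563
  arts: recall = 223/546 = 0.4084
Mean = (0.4235 + 0.6070 + 0.9550 + 0.8563 + 0.4084) / 5 = 0.650

0.650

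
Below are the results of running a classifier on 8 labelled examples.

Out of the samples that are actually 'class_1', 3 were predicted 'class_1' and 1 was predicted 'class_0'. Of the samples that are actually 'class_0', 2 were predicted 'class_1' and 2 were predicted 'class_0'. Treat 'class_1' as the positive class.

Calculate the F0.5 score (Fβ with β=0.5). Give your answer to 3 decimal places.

Fβ = (1+β²)·TP / ((1+β²)·TP + β²·FN + FP), with β²=1/4
= 1.25·3 / (1.25·3 + 0.25·1 + 2) = 0.625

0.625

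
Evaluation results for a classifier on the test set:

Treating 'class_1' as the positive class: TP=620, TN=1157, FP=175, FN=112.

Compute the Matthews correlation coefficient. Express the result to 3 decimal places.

0.704

MCC = (TP·TN − FP·FN) / √((TP+FP)(TP+FN)(TN+FP)(TN+FN))
Numerator = 620·1157 − 175·112 = 697740
Denominator = √(795·732·1332·1269) = √983657837520 = 991795.2599
MCC = 697740 / 991795.2599 = 0.704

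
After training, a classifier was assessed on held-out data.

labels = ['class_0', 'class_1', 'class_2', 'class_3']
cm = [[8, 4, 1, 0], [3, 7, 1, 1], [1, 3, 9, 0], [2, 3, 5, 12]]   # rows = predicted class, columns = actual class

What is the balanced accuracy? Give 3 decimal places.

0.617

Balanced accuracy = mean of per-class recall.
  class_0: recall = 8/14 = 0.5714
  class_1: recall = 7/17 = 0.4118
  class_2: recall = 9/16 = 0.5625
  class_3: recall = 12/13 = 0.9231
Mean = (0.5714 + 0.4118 + 0.5625 + 0.9231) / 4 = 0.617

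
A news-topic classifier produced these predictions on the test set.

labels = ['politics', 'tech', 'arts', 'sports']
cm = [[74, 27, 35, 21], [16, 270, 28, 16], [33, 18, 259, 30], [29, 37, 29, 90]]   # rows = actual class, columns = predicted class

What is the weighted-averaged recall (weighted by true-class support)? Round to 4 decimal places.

Per-class recall (TP/(TP+FN)):
  politics: TP=74, FN=27+35+21=83 → 74/157 = 0.47134
  tech: TP=270, FN=16+28+16=60 → 270/330 = 0.81818
  arts: TP=259, FN=33+18+30=81 → 259/340 = 0.76176
  sports: TP=90, FN=29+37+29=95 → 90/185 = 0.48649
Weighted-recall = Σ (supportᵢ/N)·recallᵢ with N=1012: (157/1012)·0.47134 + (330/1012)·0.81818 + (340/1012)·0.76176 + (185/1012)·0.48649 = 0.6848

0.6848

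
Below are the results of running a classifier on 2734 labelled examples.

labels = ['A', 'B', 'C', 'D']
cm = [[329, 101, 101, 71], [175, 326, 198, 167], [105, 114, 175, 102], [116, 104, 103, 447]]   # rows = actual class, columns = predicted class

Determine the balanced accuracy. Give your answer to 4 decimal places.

Balanced accuracy = mean of per-class recall.
  A: recall = 329/602 = 0.54651
  B: recall = 326/866 = 0.37644
  C: recall = 175/496 = 0.35282
  D: recall = 447/770 = 0.58052
Mean = (0.54651 + 0.37644 + 0.35282 + 0.58052) / 4 = 0.4641

0.4641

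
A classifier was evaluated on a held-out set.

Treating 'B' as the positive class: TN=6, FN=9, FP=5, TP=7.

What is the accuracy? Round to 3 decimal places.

Accuracy = (TP+TN)/N = (7+6)/27 = 0.481

0.481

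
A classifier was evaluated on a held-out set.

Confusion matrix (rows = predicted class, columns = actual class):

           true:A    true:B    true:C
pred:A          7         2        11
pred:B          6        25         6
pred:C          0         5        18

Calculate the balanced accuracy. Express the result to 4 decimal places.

0.6113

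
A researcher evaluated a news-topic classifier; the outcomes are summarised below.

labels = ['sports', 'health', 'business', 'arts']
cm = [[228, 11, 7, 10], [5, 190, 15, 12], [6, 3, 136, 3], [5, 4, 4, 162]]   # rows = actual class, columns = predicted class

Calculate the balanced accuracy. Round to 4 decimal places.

Balanced accuracy = mean of per-class recall.
  sports: recall = 228/256 = 0.89063
  health: recall = 190/222 = 0.85586
  business: recall = 136/148 = 0.91892
  arts: recall = 162/175 = 0.92571
Mean = (0.89063 + 0.85586 + 0.91892 + 0.92571) / 4 = 0.8978

0.8978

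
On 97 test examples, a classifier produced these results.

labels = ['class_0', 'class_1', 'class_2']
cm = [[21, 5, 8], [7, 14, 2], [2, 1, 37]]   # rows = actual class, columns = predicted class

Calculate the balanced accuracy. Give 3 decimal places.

Balanced accuracy = mean of per-class recall.
  class_0: recall = 21/34 = 0.6176
  class_1: recall = 14/23 = 0.6087
  class_2: recall = 37/40 = 0.9250
Mean = (0.6176 + 0.6087 + 0.9250) / 3 = 0.717

0.717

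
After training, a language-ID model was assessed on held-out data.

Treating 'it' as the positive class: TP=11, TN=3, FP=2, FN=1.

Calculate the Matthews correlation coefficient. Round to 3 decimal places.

MCC = (TP·TN − FP·FN) / √((TP+FP)(TP+FN)(TN+FP)(TN+FN))
Numerator = 11·3 − 2·1 = 31
Denominator = √(13·12·5·4) = √3120 = 55.8570
MCC = 31 / 55.8570 = 0.555

0.555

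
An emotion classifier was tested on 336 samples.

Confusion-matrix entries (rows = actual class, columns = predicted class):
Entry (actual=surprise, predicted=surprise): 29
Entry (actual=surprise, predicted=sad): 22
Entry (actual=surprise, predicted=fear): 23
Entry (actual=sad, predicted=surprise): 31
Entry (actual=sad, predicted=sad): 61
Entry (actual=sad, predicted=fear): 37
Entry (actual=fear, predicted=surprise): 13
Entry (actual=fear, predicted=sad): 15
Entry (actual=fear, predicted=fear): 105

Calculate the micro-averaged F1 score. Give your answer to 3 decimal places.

Micro-averaging pools counts across classes: ΣTP=195, ΣFP=141, ΣFN=141.
Micro-F1 score = 2·TP/(2·TP+FP+FN) on pooled counts = 0.580 (equals overall accuracy in single-label multiclass).

0.580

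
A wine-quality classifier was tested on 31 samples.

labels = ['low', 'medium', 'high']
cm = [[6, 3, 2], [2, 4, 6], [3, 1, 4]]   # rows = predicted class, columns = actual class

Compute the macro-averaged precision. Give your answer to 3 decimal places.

Per-class precision (TP/(TP+FP)):
  low: TP=6, FP=3+2=5 → 6/11 = 0.5455
  medium: TP=4, FP=2+6=8 → 4/12 = 0.3333
  high: TP=4, FP=3+1=4 → 4/8 = 0.5000
Macro-precision = mean = (0.5455 + 0.3333 + 0.5000) / 3 = 0.460

0.460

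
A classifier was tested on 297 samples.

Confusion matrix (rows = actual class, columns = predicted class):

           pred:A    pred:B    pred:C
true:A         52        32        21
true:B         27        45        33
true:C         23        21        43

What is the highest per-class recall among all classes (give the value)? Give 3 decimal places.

Per-class recall (TP/(TP+FN)):
  A: TP=52, FN=32+21=53 → 52/105 = 0.4952
  B: TP=45, FN=27+33=60 → 45/105 = 0.4286
  C: TP=43, FN=23+21=44 → 43/87 = 0.4943
Highest is class 'A' with recall = 0.495.

0.495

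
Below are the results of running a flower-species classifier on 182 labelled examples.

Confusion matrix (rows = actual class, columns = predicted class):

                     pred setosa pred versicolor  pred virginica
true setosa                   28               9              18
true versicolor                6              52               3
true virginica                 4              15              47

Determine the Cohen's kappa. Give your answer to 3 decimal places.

Observed agreement pₒ = trace/N = 127/182 = 0.6978
Expected agreement pₑ = Σ (rowᵢ·colᵢ)/N² = (55·38 + 61·76 + 66·68)/182² = 0.3385
κ = (pₒ − pₑ)/(1 − pₑ) = (0.6978 − 0.3385)/(1 − 0.3385) = 0.543

0.543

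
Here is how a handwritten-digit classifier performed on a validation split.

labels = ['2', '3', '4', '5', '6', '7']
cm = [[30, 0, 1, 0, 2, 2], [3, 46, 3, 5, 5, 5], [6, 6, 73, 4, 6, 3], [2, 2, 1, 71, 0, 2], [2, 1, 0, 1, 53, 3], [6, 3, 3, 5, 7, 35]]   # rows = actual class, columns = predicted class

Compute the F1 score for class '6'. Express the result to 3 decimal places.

F1 score = 2·TP/(2·TP+FP+FN).
6: TP=53, FP=2+5+6+0+7=20, FN=2+1+0+1+3=7 → 106/133 = 0.7970

0.797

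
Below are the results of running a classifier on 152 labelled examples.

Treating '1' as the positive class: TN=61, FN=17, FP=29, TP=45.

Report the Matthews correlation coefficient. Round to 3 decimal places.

MCC = (TP·TN − FP·FN) / √((TP+FP)(TP+FN)(TN+FP)(TN+FN))
Numerator = 45·61 − 29·17 = 2252
Denominator = √(74·62·90·78) = √32207760 = 5675.1881
MCC = 2252 / 5675.1881 = 0.397

0.397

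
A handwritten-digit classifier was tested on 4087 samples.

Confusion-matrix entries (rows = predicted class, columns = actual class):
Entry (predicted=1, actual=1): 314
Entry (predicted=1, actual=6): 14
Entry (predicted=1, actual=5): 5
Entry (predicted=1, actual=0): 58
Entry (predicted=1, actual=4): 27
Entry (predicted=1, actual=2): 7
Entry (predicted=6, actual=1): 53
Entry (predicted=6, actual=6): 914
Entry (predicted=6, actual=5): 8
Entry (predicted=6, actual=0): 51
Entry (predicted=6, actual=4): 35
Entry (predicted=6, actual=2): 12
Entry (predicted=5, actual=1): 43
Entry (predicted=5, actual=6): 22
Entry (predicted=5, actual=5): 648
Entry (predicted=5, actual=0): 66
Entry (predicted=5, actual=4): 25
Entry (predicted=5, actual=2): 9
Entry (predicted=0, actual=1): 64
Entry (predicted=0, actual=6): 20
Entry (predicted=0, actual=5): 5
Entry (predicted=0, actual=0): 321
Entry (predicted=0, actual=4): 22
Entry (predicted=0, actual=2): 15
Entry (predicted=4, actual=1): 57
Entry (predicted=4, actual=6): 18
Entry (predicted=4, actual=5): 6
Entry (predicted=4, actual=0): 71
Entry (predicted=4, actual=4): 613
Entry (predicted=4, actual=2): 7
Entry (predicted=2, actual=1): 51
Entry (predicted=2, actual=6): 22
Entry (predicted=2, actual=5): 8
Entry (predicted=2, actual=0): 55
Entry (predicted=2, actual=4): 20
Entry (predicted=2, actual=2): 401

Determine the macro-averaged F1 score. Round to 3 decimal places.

0.763

Per-class F1 score (2·TP/(2·TP+FP+FN)):
  1: TP=314, FP=14+5+58+27+7=111, FN=53+43+64+57+51=268 → 628/1007 = 0.6236
  6: TP=914, FP=53+8+51+35+12=159, FN=14+22+20+18+22=96 → 1828/2083 = 0.8776
  5: TP=648, FP=43+22+66+25+9=165, FN=5+8+5+6+8=32 → 1296/1493 = 0.8681
  0: TP=321, FP=64+20+5+22+15=126, FN=58+51+66+71+55=301 → 642/1069 = 0.6006
  4: TP=613, FP=57+18+6+71+7=159, FN=27+35+25+22+20=129 → 1226/1514 = 0.8098
  2: TP=401, FP=51+22+8+55+20=156, FN=7+12+9+15+7=50 → 802/1008 = 0.7956
Macro-F1 score = mean = (0.6236 + 0.8776 + 0.8681 + 0.6006 + 0.8098 + 0.7956) / 6 = 0.763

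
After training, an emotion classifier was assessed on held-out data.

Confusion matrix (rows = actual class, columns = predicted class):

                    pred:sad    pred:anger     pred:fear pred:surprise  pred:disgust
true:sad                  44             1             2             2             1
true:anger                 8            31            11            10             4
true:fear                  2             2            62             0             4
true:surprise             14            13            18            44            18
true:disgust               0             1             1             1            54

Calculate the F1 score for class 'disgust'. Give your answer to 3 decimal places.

0.783

One-vs-rest for 'disgust': TP = diagonal; FP = other classes predicted 'disgust'; FN = 'disgust' predicted as other.
F1 score = 2·TP/(2·TP+FP+FN).
disgust: TP=54, FP=1+4+4+18=27, FN=0+1+1+1=3 → 108/138 = 0.7826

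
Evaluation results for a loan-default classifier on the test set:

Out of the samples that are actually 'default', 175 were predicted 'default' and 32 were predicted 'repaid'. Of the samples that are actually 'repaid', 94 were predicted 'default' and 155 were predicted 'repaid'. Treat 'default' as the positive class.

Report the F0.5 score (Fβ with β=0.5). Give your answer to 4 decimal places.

Fβ = (1+β²)·TP / ((1+β²)·TP + β²·FN + FP), with β²=1/4
= 1.25·175 / (1.25·175 + 0.25·32 + 94) = 0.6820

0.6820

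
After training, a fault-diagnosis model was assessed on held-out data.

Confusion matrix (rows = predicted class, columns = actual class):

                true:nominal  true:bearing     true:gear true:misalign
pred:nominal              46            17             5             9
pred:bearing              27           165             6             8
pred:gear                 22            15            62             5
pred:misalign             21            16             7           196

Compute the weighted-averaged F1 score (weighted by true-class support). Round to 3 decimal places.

0.739

Per-class F1 score (2·TP/(2·TP+FP+FN)):
  nominal: TP=46, FP=17+5+9=31, FN=27+22+21=70 → 92/193 = 0.4767
  bearing: TP=165, FP=27+6+8=41, FN=17+15+16=48 → 330/419 = 0.7876
  gear: TP=62, FP=22+15+5=42, FN=5+6+7=18 → 124/184 = 0.6739
  misalign: TP=196, FP=21+16+7=44, FN=9+8+5=22 → 392/458 = 0.8559
Weighted-F1 score = Σ (supportᵢ/N)·F1 scoreᵢ with N=627: (116/627)·0.4767 + (213/627)·0.7876 + (80/627)·0.6739 + (218/627)·0.8559 = 0.739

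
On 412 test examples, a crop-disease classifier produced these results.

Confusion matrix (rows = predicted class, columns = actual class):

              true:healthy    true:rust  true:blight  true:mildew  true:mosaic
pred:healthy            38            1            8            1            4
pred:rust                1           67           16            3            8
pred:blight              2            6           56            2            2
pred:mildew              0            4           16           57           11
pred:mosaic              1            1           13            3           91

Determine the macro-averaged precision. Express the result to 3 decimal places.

Per-class precision (TP/(TP+FP)):
  healthy: TP=38, FP=1+8+1+4=14 → 38/52 = 0.7308
  rust: TP=67, FP=1+16+3+8=28 → 67/95 = 0.7053
  blight: TP=56, FP=2+6+2+2=12 → 56/68 = 0.8235
  mildew: TP=57, FP=0+4+16+11=31 → 57/88 = 0.6477
  mosaic: TP=91, FP=1+1+13+3=18 → 91/109 = 0.8349
Macro-precision = mean = (0.7308 + 0.7053 + 0.8235 + 0.6477 + 0.8349) / 5 = 0.748

0.748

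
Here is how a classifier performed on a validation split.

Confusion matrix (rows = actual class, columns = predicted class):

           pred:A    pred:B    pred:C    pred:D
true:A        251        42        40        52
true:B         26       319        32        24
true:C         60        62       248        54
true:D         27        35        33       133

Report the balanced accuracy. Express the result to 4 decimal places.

0.6539

Balanced accuracy = mean of per-class recall.
  A: recall = 251/385 = 0.65195
  B: recall = 319/401 = 0.79551
  C: recall = 248/424 = 0.58491
  D: recall = 133/228 = 0.58333
Mean = (0.65195 + 0.79551 + 0.58491 + 0.58333) / 4 = 0.6539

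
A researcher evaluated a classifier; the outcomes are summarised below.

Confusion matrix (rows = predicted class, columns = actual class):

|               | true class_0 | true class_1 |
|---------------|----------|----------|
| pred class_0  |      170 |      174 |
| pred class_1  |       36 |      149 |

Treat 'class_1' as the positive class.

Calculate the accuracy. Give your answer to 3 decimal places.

Accuracy = (TP+TN)/N = (149+170)/529 = 0.603

0.603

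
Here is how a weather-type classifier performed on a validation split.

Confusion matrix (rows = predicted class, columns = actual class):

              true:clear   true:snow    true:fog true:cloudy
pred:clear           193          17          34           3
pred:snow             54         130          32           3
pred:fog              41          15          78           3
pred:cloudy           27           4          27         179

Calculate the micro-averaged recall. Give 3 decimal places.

Micro-averaging pools counts across classes: ΣTP=580, ΣFP=260, ΣFN=260.
Micro-recall = TP/(TP+FN) on pooled counts = 0.690 (equals overall accuracy in single-label multiclass).

0.690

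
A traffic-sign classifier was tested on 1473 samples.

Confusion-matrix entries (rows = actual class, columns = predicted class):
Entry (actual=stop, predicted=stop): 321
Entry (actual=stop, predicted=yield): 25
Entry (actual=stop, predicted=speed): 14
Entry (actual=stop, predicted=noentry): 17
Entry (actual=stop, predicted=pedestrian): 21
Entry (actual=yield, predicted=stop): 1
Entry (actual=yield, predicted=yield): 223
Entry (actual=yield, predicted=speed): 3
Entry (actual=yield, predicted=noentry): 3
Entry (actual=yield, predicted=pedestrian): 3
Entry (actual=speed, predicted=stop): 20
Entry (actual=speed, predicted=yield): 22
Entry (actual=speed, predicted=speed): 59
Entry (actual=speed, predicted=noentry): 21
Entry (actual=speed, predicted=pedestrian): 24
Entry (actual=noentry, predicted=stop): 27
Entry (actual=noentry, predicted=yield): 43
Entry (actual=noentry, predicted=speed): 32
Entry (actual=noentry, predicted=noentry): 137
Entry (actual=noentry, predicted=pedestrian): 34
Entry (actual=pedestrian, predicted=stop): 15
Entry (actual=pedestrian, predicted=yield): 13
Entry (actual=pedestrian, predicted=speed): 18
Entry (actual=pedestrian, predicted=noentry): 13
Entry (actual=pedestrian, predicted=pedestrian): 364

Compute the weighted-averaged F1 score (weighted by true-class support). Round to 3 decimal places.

Per-class F1 score (2·TP/(2·TP+FP+FN)):
  stop: TP=321, FP=1+20+27+15=63, FN=25+14+17+21=77 → 642/782 = 0.8210
  yield: TP=223, FP=25+22+43+13=103, FN=1+3+3+3=10 → 446/559 = 0.7979
  speed: TP=59, FP=14+3+32+18=67, FN=20+22+21+24=87 → 118/272 = 0.4338
  noentry: TP=137, FP=17+3+21+13=54, FN=27+43+32+34=136 → 274/464 = 0.5905
  pedestrian: TP=364, FP=21+3+24+34=82, FN=15+13+18+13=59 → 728/869 = 0.8377
Weighted-F1 score = Σ (supportᵢ/N)·F1 scoreᵢ with N=1473: (398/1473)·0.8210 + (233/1473)·0.7979 + (146/1473)·0.4338 + (273/1473)·0.5905 + (423/1473)·0.8377 = 0.741

0.741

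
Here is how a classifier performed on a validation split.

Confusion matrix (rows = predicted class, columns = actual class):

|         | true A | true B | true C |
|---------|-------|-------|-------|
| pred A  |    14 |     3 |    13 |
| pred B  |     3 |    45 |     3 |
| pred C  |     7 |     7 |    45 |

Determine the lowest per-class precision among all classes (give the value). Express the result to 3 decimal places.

0.467

Per-class precision (TP/(TP+FP)):
  A: TP=14, FP=3+13=16 → 14/30 = 0.4667
  B: TP=45, FP=3+3=6 → 45/51 = 0.8824
  C: TP=45, FP=7+7=14 → 45/59 = 0.7627
Lowest is class 'A' with precision = 0.467.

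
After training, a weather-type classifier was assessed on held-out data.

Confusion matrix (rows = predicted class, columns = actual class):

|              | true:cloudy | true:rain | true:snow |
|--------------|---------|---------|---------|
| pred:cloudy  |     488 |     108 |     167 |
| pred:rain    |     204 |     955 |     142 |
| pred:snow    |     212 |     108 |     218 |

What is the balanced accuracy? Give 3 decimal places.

0.590

Balanced accuracy = mean of per-class recall.
  cloudy: recall = 488/904 = 0.5398
  rain: recall = 955/1171 = 0.8155
  snow: recall = 218/527 = 0.4137
Mean = (0.5398 + 0.8155 + 0.4137) / 3 = 0.590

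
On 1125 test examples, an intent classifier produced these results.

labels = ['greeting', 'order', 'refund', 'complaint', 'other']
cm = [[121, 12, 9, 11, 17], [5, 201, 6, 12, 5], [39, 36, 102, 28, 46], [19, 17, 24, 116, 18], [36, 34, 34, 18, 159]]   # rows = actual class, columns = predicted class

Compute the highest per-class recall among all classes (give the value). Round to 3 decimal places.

Per-class recall (TP/(TP+FN)):
  greeting: TP=121, FN=12+9+11+17=49 → 121/170 = 0.7118
  order: TP=201, FN=5+6+12+5=28 → 201/229 = 0.8777
  refund: TP=102, FN=39+36+28+46=149 → 102/251 = 0.4064
  complaint: TP=116, FN=19+17+24+18=78 → 116/194 = 0.5979
  other: TP=159, FN=36+34+34+18=122 → 159/281 = 0.5658
Highest is class 'order' with recall = 0.878.

0.878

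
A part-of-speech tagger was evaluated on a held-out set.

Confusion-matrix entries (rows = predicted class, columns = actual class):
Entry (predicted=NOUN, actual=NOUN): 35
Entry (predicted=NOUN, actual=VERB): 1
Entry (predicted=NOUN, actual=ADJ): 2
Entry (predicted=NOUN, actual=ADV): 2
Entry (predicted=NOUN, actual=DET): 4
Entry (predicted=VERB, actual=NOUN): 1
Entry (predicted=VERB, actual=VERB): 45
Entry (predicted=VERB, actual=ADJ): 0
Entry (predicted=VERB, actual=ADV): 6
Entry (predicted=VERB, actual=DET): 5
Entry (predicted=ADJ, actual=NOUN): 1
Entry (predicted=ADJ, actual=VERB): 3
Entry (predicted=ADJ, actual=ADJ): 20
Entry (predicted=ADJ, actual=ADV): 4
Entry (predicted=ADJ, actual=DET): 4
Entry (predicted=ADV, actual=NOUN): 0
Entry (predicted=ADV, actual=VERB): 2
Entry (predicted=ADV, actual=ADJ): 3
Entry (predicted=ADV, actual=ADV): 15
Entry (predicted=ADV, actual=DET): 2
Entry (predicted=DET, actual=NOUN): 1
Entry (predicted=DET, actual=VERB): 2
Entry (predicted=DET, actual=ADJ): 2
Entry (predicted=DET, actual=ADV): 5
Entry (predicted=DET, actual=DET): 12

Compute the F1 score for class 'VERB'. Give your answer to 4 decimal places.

Take TP from the diagonal, FP from the rest of the 'VERB' prediction marginal, FN from the rest of the 'VERB' actual marginal.
F1 score = 2·TP/(2·TP+FP+FN).
VERB: TP=45, FP=1+0+6+5=12, FN=1+3+2+2=8 → 90/110 = 0.81818

0.8182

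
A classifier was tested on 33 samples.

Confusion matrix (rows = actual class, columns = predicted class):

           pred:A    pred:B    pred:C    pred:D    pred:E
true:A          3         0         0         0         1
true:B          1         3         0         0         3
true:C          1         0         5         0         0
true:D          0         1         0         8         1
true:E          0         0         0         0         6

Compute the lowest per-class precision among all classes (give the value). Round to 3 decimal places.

Per-class precision (TP/(TP+FP)):
  A: TP=3, FP=1+1+0+0=2 → 3/5 = 0.6000
  B: TP=3, FP=0+0+1+0=1 → 3/4 = 0.7500
  C: TP=5, FP=0+0+0+0=0 → 5/5 = 1.0000
  D: TP=8, FP=0+0+0+0=0 → 8/8 = 1.0000
  E: TP=6, FP=1+3+0+1=5 → 6/11 = 0.5455
Lowest is class 'E' with precision = 0.545.

0.545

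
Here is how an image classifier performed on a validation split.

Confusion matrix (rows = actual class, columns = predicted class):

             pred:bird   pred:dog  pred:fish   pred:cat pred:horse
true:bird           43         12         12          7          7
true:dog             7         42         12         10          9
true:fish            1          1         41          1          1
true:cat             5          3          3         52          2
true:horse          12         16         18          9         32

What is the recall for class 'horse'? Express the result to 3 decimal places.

0.368

One-vs-rest for 'horse': TP = diagonal; FP = other classes predicted 'horse'; FN = 'horse' predicted as other.
recall = TP/(TP+FN).
horse: TP=32, FN=12+16+18+9=55 → 32/87 = 0.3678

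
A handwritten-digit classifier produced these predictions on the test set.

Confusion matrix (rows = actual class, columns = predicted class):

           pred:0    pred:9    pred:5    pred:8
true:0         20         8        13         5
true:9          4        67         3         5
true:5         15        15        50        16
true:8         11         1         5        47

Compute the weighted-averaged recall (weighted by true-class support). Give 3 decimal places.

0.646

Per-class recall (TP/(TP+FN)):
  0: TP=20, FN=8+13+5=26 → 20/46 = 0.4348
  9: TP=67, FN=4+3+5=12 → 67/79 = 0.8481
  5: TP=50, FN=15+15+16=46 → 50/96 = 0.5208
  8: TP=47, FN=11+1+5=17 → 47/64 = 0.7344
Weighted-recall = Σ (supportᵢ/N)·recallᵢ with N=285: (46/285)·0.4348 + (79/285)·0.8481 + (96/285)·0.5208 + (64/285)·0.7344 = 0.646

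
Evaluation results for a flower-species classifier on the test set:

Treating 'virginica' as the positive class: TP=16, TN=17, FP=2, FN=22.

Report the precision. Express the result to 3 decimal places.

0.889

Precision = TP/(TP+FP) = 16/(16+2) = 16/18 = 0.889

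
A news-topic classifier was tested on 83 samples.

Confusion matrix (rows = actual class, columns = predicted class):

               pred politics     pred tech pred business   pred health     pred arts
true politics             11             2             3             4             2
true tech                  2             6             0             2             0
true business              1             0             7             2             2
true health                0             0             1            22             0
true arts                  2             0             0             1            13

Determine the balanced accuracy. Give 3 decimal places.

0.690

Balanced accuracy = mean of per-class recall.
  politics: recall = 11/22 = 0.5000
  tech: recall = 6/10 = 0.6000
  business: recall = 7/12 = 0.5833
  health: recall = 22/23 = 0.9565
  arts: recall = 13/16 = 0.8125
Mean = (0.5000 + 0.6000 + 0.5833 + 0.9565 + 0.8125) / 5 = 0.690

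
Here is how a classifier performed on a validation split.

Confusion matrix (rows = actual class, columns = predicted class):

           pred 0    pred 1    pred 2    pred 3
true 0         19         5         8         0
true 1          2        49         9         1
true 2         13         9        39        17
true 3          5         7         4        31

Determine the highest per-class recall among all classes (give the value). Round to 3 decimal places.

0.803

Per-class recall (TP/(TP+FN)):
  0: TP=19, FN=5+8+0=13 → 19/32 = 0.5938
  1: TP=49, FN=2+9+1=12 → 49/61 = 0.8033
  2: TP=39, FN=13+9+17=39 → 39/78 = 0.5000
  3: TP=31, FN=5+7+4=16 → 31/47 = 0.6596
Highest is class '1' with recall = 0.803.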